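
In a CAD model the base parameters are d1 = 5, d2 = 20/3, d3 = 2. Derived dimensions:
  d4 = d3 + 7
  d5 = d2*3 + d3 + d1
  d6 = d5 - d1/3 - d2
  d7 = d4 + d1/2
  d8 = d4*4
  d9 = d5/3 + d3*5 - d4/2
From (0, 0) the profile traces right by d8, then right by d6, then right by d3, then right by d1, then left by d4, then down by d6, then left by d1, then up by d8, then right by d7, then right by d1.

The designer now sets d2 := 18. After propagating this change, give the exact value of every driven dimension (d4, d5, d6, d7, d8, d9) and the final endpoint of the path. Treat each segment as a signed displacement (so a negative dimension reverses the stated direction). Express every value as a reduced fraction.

Apply edit: d2 := 18
  d4 = d3 + 7 = 9
  d5 = d2*3 + d3 + d1 = 61
  d6 = d5 - d1/3 - d2 = 124/3
  d7 = d4 + d1/2 = 23/2
  d8 = d4*4 = 36
  d9 = d5/3 + d3*5 - d4/2 = 155/6
Walk from origin (0, 0):
  seg 1: right by d8 = 36 → (36, 0)
  seg 2: right by d6 = 124/3 → (232/3, 0)
  seg 3: right by d3 = 2 → (238/3, 0)
  seg 4: right by d1 = 5 → (253/3, 0)
  seg 5: left by d4 = 9 → (226/3, 0)
  seg 6: down by d6 = 124/3 → (226/3, -124/3)
  seg 7: left by d1 = 5 → (211/3, -124/3)
  seg 8: up by d8 = 36 → (211/3, -16/3)
  seg 9: right by d7 = 23/2 → (491/6, -16/3)
  seg 10: right by d1 = 5 → (521/6, -16/3)

d4 = 9
d5 = 61
d6 = 124/3
d7 = 23/2
d8 = 36
d9 = 155/6
endpoint = (521/6, -16/3)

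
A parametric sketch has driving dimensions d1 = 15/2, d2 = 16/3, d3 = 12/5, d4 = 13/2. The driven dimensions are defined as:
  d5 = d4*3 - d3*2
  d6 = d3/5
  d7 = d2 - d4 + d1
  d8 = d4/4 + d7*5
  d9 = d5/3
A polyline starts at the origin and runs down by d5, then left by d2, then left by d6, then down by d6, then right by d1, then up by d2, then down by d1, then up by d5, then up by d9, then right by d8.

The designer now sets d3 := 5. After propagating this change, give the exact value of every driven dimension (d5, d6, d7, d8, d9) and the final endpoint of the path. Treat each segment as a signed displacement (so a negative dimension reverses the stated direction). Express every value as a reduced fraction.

Apply edit: d3 := 5
  d5 = d4*3 - d3*2 = 19/2
  d6 = d3/5 = 1
  d7 = d2 - d4 + d1 = 19/3
  d8 = d4/4 + d7*5 = 799/24
  d9 = d5/3 = 19/6
Walk from origin (0, 0):
  seg 1: down by d5 = 19/2 → (0, -19/2)
  seg 2: left by d2 = 16/3 → (-16/3, -19/2)
  seg 3: left by d6 = 1 → (-19/3, -19/2)
  seg 4: down by d6 = 1 → (-19/3, -21/2)
  seg 5: right by d1 = 15/2 → (7/6, -21/2)
  seg 6: up by d2 = 16/3 → (7/6, -31/6)
  seg 7: down by d1 = 15/2 → (7/6, -38/3)
  seg 8: up by d5 = 19/2 → (7/6, -19/6)
  seg 9: up by d9 = 19/6 → (7/6, 0)
  seg 10: right by d8 = 799/24 → (827/24, 0)

d5 = 19/2
d6 = 1
d7 = 19/3
d8 = 799/24
d9 = 19/6
endpoint = (827/24, 0)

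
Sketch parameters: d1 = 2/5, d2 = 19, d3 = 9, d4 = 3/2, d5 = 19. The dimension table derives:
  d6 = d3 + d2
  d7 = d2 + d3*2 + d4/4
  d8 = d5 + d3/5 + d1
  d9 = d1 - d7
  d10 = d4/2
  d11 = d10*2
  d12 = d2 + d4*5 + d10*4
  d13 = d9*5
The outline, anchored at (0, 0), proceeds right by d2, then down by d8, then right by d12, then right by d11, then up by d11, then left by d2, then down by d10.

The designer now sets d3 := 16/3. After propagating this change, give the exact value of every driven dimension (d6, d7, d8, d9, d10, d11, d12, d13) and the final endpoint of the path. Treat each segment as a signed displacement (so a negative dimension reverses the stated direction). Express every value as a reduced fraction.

d6 = 73/3
d7 = 721/24
d8 = 307/15
d9 = -3557/120
d10 = 3/4
d11 = 3/2
d12 = 59/2
d13 = -3557/24
endpoint = (31, -1183/60)

Apply edit: d3 := 16/3
  d6 = d3 + d2 = 73/3
  d7 = d2 + d3*2 + d4/4 = 721/24
  d8 = d5 + d3/5 + d1 = 307/15
  d9 = d1 - d7 = -3557/120
  d10 = d4/2 = 3/4
  d11 = d10*2 = 3/2
  d12 = d2 + d4*5 + d10*4 = 59/2
  d13 = d9*5 = -3557/24
Walk from origin (0, 0):
  seg 1: right by d2 = 19 → (19, 0)
  seg 2: down by d8 = 307/15 → (19, -307/15)
  seg 3: right by d12 = 59/2 → (97/2, -307/15)
  seg 4: right by d11 = 3/2 → (50, -307/15)
  seg 5: up by d11 = 3/2 → (50, -569/30)
  seg 6: left by d2 = 19 → (31, -569/30)
  seg 7: down by d10 = 3/4 → (31, -1183/60)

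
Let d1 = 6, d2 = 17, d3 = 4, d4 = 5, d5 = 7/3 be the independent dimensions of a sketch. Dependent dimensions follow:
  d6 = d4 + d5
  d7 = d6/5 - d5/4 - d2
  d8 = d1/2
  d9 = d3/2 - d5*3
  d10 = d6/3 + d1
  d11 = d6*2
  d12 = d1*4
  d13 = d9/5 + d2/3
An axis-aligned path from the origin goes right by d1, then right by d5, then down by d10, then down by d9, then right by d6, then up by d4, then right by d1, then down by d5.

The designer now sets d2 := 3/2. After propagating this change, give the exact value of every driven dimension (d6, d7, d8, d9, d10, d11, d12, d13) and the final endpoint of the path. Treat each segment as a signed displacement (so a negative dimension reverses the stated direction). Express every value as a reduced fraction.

d6 = 22/3
d7 = -37/60
d8 = 3
d9 = -5
d10 = 76/9
d11 = 44/3
d12 = 24
d13 = -1/2
endpoint = (65/3, -7/9)

Apply edit: d2 := 3/2
  d6 = d4 + d5 = 22/3
  d7 = d6/5 - d5/4 - d2 = -37/60
  d8 = d1/2 = 3
  d9 = d3/2 - d5*3 = -5
  d10 = d6/3 + d1 = 76/9
  d11 = d6*2 = 44/3
  d12 = d1*4 = 24
  d13 = d9/5 + d2/3 = -1/2
Walk from origin (0, 0):
  seg 1: right by d1 = 6 → (6, 0)
  seg 2: right by d5 = 7/3 → (25/3, 0)
  seg 3: down by d10 = 76/9 → (25/3, -76/9)
  seg 4: down by d9 = -5 → (25/3, -31/9)
  seg 5: right by d6 = 22/3 → (47/3, -31/9)
  seg 6: up by d4 = 5 → (47/3, 14/9)
  seg 7: right by d1 = 6 → (65/3, 14/9)
  seg 8: down by d5 = 7/3 → (65/3, -7/9)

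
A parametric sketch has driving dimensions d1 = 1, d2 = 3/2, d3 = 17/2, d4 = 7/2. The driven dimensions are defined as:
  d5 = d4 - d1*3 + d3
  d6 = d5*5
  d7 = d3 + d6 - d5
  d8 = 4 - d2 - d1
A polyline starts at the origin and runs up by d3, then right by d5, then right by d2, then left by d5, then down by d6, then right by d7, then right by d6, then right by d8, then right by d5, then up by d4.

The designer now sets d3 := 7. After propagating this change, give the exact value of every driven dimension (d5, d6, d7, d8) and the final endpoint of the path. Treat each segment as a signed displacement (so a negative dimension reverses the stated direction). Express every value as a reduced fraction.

d5 = 15/2
d6 = 75/2
d7 = 37
d8 = 3/2
endpoint = (85, -27)

Apply edit: d3 := 7
  d5 = d4 - d1*3 + d3 = 15/2
  d6 = d5*5 = 75/2
  d7 = d3 + d6 - d5 = 37
  d8 = 4 - d2 - d1 = 3/2
Walk from origin (0, 0):
  seg 1: up by d3 = 7 → (0, 7)
  seg 2: right by d5 = 15/2 → (15/2, 7)
  seg 3: right by d2 = 3/2 → (9, 7)
  seg 4: left by d5 = 15/2 → (3/2, 7)
  seg 5: down by d6 = 75/2 → (3/2, -61/2)
  seg 6: right by d7 = 37 → (77/2, -61/2)
  seg 7: right by d6 = 75/2 → (76, -61/2)
  seg 8: right by d8 = 3/2 → (155/2, -61/2)
  seg 9: right by d5 = 15/2 → (85, -61/2)
  seg 10: up by d4 = 7/2 → (85, -27)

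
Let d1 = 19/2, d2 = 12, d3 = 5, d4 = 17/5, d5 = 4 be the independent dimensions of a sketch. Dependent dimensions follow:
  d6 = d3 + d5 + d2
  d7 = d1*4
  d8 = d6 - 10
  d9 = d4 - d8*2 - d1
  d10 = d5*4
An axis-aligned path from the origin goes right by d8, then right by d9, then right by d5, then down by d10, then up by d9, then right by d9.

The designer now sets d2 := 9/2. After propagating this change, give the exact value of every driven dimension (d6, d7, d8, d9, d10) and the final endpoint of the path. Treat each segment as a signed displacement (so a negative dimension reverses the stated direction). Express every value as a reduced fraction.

d6 = 27/2
d7 = 38
d8 = 7/2
d9 = -131/10
d10 = 16
endpoint = (-187/10, -291/10)

Apply edit: d2 := 9/2
  d6 = d3 + d5 + d2 = 27/2
  d7 = d1*4 = 38
  d8 = d6 - 10 = 7/2
  d9 = d4 - d8*2 - d1 = -131/10
  d10 = d5*4 = 16
Walk from origin (0, 0):
  seg 1: right by d8 = 7/2 → (7/2, 0)
  seg 2: right by d9 = -131/10 → (-48/5, 0)
  seg 3: right by d5 = 4 → (-28/5, 0)
  seg 4: down by d10 = 16 → (-28/5, -16)
  seg 5: up by d9 = -131/10 → (-28/5, -291/10)
  seg 6: right by d9 = -131/10 → (-187/10, -291/10)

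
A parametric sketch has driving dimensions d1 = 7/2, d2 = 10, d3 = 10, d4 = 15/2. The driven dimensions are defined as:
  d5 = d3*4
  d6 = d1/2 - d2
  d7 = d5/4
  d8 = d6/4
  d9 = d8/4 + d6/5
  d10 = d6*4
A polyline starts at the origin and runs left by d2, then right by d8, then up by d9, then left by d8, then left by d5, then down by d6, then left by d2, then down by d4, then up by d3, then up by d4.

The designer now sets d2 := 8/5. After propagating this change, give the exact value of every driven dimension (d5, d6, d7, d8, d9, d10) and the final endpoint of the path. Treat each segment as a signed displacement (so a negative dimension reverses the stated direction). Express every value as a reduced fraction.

d5 = 40
d6 = 3/20
d7 = 10
d8 = 3/80
d9 = 63/1600
d10 = 3/5
endpoint = (-216/5, 15823/1600)

Apply edit: d2 := 8/5
  d5 = d3*4 = 40
  d6 = d1/2 - d2 = 3/20
  d7 = d5/4 = 10
  d8 = d6/4 = 3/80
  d9 = d8/4 + d6/5 = 63/1600
  d10 = d6*4 = 3/5
Walk from origin (0, 0):
  seg 1: left by d2 = 8/5 → (-8/5, 0)
  seg 2: right by d8 = 3/80 → (-25/16, 0)
  seg 3: up by d9 = 63/1600 → (-25/16, 63/1600)
  seg 4: left by d8 = 3/80 → (-8/5, 63/1600)
  seg 5: left by d5 = 40 → (-208/5, 63/1600)
  seg 6: down by d6 = 3/20 → (-208/5, -177/1600)
  seg 7: left by d2 = 8/5 → (-216/5, -177/1600)
  seg 8: down by d4 = 15/2 → (-216/5, -12177/1600)
  seg 9: up by d3 = 10 → (-216/5, 3823/1600)
  seg 10: up by d4 = 15/2 → (-216/5, 15823/1600)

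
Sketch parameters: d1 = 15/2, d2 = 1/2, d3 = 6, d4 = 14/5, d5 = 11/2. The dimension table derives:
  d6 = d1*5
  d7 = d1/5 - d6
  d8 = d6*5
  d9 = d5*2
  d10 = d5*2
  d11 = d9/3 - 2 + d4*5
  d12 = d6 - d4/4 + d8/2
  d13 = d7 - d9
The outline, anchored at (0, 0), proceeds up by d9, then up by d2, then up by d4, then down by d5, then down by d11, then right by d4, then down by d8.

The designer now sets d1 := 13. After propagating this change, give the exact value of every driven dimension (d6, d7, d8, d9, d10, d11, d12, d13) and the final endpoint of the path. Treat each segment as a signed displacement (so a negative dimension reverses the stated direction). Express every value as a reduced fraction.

d6 = 65
d7 = -312/5
d8 = 325
d9 = 11
d10 = 11
d11 = 47/3
d12 = 1134/5
d13 = -367/5
endpoint = (14/5, -4978/15)

Apply edit: d1 := 13
  d6 = d1*5 = 65
  d7 = d1/5 - d6 = -312/5
  d8 = d6*5 = 325
  d9 = d5*2 = 11
  d10 = d5*2 = 11
  d11 = d9/3 - 2 + d4*5 = 47/3
  d12 = d6 - d4/4 + d8/2 = 1134/5
  d13 = d7 - d9 = -367/5
Walk from origin (0, 0):
  seg 1: up by d9 = 11 → (0, 11)
  seg 2: up by d2 = 1/2 → (0, 23/2)
  seg 3: up by d4 = 14/5 → (0, 143/10)
  seg 4: down by d5 = 11/2 → (0, 44/5)
  seg 5: down by d11 = 47/3 → (0, -103/15)
  seg 6: right by d4 = 14/5 → (14/5, -103/15)
  seg 7: down by d8 = 325 → (14/5, -4978/15)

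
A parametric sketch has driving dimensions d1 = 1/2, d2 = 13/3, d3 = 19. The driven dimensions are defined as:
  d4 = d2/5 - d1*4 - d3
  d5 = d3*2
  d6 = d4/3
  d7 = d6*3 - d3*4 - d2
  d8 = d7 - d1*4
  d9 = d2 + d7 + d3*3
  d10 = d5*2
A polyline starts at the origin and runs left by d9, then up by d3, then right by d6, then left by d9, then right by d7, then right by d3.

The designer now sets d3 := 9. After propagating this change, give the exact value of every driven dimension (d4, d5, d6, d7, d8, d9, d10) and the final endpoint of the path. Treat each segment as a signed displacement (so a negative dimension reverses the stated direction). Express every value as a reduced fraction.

d4 = -152/15
d5 = 18
d6 = -152/45
d7 = -757/15
d8 = -787/15
d9 = -287/15
d10 = 36
endpoint = (-296/45, 9)

Apply edit: d3 := 9
  d4 = d2/5 - d1*4 - d3 = -152/15
  d5 = d3*2 = 18
  d6 = d4/3 = -152/45
  d7 = d6*3 - d3*4 - d2 = -757/15
  d8 = d7 - d1*4 = -787/15
  d9 = d2 + d7 + d3*3 = -287/15
  d10 = d5*2 = 36
Walk from origin (0, 0):
  seg 1: left by d9 = -287/15 → (287/15, 0)
  seg 2: up by d3 = 9 → (287/15, 9)
  seg 3: right by d6 = -152/45 → (709/45, 9)
  seg 4: left by d9 = -287/15 → (314/9, 9)
  seg 5: right by d7 = -757/15 → (-701/45, 9)
  seg 6: right by d3 = 9 → (-296/45, 9)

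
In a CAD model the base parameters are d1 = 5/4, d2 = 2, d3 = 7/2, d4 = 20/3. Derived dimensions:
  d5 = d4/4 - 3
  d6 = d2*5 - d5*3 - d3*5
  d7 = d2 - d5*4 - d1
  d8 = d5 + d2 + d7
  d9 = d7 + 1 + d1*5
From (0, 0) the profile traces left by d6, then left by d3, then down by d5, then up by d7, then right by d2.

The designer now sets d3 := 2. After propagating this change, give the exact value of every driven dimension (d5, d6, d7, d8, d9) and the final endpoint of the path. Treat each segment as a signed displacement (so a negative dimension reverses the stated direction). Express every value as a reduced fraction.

d5 = -4/3
d6 = 4
d7 = 73/12
d8 = 27/4
d9 = 40/3
endpoint = (-4, 89/12)

Apply edit: d3 := 2
  d5 = d4/4 - 3 = -4/3
  d6 = d2*5 - d5*3 - d3*5 = 4
  d7 = d2 - d5*4 - d1 = 73/12
  d8 = d5 + d2 + d7 = 27/4
  d9 = d7 + 1 + d1*5 = 40/3
Walk from origin (0, 0):
  seg 1: left by d6 = 4 → (-4, 0)
  seg 2: left by d3 = 2 → (-6, 0)
  seg 3: down by d5 = -4/3 → (-6, 4/3)
  seg 4: up by d7 = 73/12 → (-6, 89/12)
  seg 5: right by d2 = 2 → (-4, 89/12)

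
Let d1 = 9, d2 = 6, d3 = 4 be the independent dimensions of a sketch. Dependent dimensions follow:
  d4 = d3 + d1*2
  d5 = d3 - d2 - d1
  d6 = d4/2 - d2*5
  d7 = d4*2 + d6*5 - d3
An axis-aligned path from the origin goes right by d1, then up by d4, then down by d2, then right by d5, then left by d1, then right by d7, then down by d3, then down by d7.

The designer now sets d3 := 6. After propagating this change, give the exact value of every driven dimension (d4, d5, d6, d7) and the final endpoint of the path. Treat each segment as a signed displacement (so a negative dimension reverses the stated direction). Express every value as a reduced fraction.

Apply edit: d3 := 6
  d4 = d3 + d1*2 = 24
  d5 = d3 - d2 - d1 = -9
  d6 = d4/2 - d2*5 = -18
  d7 = d4*2 + d6*5 - d3 = -48
Walk from origin (0, 0):
  seg 1: right by d1 = 9 → (9, 0)
  seg 2: up by d4 = 24 → (9, 24)
  seg 3: down by d2 = 6 → (9, 18)
  seg 4: right by d5 = -9 → (0, 18)
  seg 5: left by d1 = 9 → (-9, 18)
  seg 6: right by d7 = -48 → (-57, 18)
  seg 7: down by d3 = 6 → (-57, 12)
  seg 8: down by d7 = -48 → (-57, 60)

d4 = 24
d5 = -9
d6 = -18
d7 = -48
endpoint = (-57, 60)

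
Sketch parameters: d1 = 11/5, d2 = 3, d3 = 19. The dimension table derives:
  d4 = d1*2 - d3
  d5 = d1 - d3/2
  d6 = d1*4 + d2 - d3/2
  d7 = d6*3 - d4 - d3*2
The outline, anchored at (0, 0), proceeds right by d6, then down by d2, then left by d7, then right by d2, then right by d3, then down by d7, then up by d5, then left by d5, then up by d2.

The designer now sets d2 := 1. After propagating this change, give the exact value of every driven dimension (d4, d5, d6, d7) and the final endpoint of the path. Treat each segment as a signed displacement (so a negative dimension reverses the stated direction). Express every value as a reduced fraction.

d4 = -73/5
d5 = -73/10
d6 = 3/10
d7 = -45/2
endpoint = (501/10, 76/5)

Apply edit: d2 := 1
  d4 = d1*2 - d3 = -73/5
  d5 = d1 - d3/2 = -73/10
  d6 = d1*4 + d2 - d3/2 = 3/10
  d7 = d6*3 - d4 - d3*2 = -45/2
Walk from origin (0, 0):
  seg 1: right by d6 = 3/10 → (3/10, 0)
  seg 2: down by d2 = 1 → (3/10, -1)
  seg 3: left by d7 = -45/2 → (114/5, -1)
  seg 4: right by d2 = 1 → (119/5, -1)
  seg 5: right by d3 = 19 → (214/5, -1)
  seg 6: down by d7 = -45/2 → (214/5, 43/2)
  seg 7: up by d5 = -73/10 → (214/5, 71/5)
  seg 8: left by d5 = -73/10 → (501/10, 71/5)
  seg 9: up by d2 = 1 → (501/10, 76/5)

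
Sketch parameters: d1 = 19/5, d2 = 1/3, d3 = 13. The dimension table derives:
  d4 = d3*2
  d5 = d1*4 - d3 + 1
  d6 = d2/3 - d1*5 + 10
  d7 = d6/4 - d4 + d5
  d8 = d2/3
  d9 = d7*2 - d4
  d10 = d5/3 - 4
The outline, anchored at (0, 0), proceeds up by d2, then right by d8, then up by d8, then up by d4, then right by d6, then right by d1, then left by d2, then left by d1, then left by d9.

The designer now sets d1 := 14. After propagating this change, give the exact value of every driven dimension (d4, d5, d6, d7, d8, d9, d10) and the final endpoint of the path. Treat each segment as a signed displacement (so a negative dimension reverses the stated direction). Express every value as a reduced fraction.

d4 = 26
d5 = 44
d6 = -539/9
d7 = 109/36
d8 = 1/9
d9 = -359/18
d10 = 32/3
endpoint = (-241/6, 238/9)

Apply edit: d1 := 14
  d4 = d3*2 = 26
  d5 = d1*4 - d3 + 1 = 44
  d6 = d2/3 - d1*5 + 10 = -539/9
  d7 = d6/4 - d4 + d5 = 109/36
  d8 = d2/3 = 1/9
  d9 = d7*2 - d4 = -359/18
  d10 = d5/3 - 4 = 32/3
Walk from origin (0, 0):
  seg 1: up by d2 = 1/3 → (0, 1/3)
  seg 2: right by d8 = 1/9 → (1/9, 1/3)
  seg 3: up by d8 = 1/9 → (1/9, 4/9)
  seg 4: up by d4 = 26 → (1/9, 238/9)
  seg 5: right by d6 = -539/9 → (-538/9, 238/9)
  seg 6: right by d1 = 14 → (-412/9, 238/9)
  seg 7: left by d2 = 1/3 → (-415/9, 238/9)
  seg 8: left by d1 = 14 → (-541/9, 238/9)
  seg 9: left by d9 = -359/18 → (-241/6, 238/9)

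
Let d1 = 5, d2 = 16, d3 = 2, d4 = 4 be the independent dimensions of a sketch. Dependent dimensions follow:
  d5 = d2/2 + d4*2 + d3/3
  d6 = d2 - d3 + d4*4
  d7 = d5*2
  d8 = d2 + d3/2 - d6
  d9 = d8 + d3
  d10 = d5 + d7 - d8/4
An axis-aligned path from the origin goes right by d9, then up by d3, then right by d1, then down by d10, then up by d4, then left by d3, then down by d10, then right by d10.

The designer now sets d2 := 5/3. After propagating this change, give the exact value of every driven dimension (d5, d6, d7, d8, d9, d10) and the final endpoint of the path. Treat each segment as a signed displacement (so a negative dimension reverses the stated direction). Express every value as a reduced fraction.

Apply edit: d2 := 5/3
  d5 = d2/2 + d4*2 + d3/3 = 19/2
  d6 = d2 - d3 + d4*4 = 47/3
  d7 = d5*2 = 19
  d8 = d2 + d3/2 - d6 = -13
  d9 = d8 + d3 = -11
  d10 = d5 + d7 - d8/4 = 127/4
Walk from origin (0, 0):
  seg 1: right by d9 = -11 → (-11, 0)
  seg 2: up by d3 = 2 → (-11, 2)
  seg 3: right by d1 = 5 → (-6, 2)
  seg 4: down by d10 = 127/4 → (-6, -119/4)
  seg 5: up by d4 = 4 → (-6, -103/4)
  seg 6: left by d3 = 2 → (-8, -103/4)
  seg 7: down by d10 = 127/4 → (-8, -115/2)
  seg 8: right by d10 = 127/4 → (95/4, -115/2)

d5 = 19/2
d6 = 47/3
d7 = 19
d8 = -13
d9 = -11
d10 = 127/4
endpoint = (95/4, -115/2)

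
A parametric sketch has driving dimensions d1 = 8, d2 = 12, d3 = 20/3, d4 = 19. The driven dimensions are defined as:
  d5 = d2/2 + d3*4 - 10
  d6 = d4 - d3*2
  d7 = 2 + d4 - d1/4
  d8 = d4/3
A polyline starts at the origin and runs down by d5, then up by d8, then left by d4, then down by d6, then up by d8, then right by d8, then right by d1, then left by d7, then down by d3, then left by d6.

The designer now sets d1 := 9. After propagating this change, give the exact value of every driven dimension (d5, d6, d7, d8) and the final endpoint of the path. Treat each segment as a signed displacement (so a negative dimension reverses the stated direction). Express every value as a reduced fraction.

Apply edit: d1 := 9
  d5 = d2/2 + d3*4 - 10 = 68/3
  d6 = d4 - d3*2 = 17/3
  d7 = 2 + d4 - d1/4 = 75/4
  d8 = d4/3 = 19/3
Walk from origin (0, 0):
  seg 1: down by d5 = 68/3 → (0, -68/3)
  seg 2: up by d8 = 19/3 → (0, -49/3)
  seg 3: left by d4 = 19 → (-19, -49/3)
  seg 4: down by d6 = 17/3 → (-19, -22)
  seg 5: up by d8 = 19/3 → (-19, -47/3)
  seg 6: right by d8 = 19/3 → (-38/3, -47/3)
  seg 7: right by d1 = 9 → (-11/3, -47/3)
  seg 8: left by d7 = 75/4 → (-269/12, -47/3)
  seg 9: down by d3 = 20/3 → (-269/12, -67/3)
  seg 10: left by d6 = 17/3 → (-337/12, -67/3)

d5 = 68/3
d6 = 17/3
d7 = 75/4
d8 = 19/3
endpoint = (-337/12, -67/3)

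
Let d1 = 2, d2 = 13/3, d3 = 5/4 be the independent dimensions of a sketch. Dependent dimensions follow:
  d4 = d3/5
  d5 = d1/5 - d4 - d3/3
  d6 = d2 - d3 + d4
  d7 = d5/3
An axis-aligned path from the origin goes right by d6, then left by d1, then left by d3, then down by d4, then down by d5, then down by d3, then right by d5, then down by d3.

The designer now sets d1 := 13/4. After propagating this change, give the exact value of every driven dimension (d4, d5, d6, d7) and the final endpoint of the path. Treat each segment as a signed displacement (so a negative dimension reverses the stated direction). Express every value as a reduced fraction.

d4 = 1/4
d5 = -1/60
d6 = 10/3
d7 = -1/180
endpoint = (-71/60, -41/15)

Apply edit: d1 := 13/4
  d4 = d3/5 = 1/4
  d5 = d1/5 - d4 - d3/3 = -1/60
  d6 = d2 - d3 + d4 = 10/3
  d7 = d5/3 = -1/180
Walk from origin (0, 0):
  seg 1: right by d6 = 10/3 → (10/3, 0)
  seg 2: left by d1 = 13/4 → (1/12, 0)
  seg 3: left by d3 = 5/4 → (-7/6, 0)
  seg 4: down by d4 = 1/4 → (-7/6, -1/4)
  seg 5: down by d5 = -1/60 → (-7/6, -7/30)
  seg 6: down by d3 = 5/4 → (-7/6, -89/60)
  seg 7: right by d5 = -1/60 → (-71/60, -89/60)
  seg 8: down by d3 = 5/4 → (-71/60, -41/15)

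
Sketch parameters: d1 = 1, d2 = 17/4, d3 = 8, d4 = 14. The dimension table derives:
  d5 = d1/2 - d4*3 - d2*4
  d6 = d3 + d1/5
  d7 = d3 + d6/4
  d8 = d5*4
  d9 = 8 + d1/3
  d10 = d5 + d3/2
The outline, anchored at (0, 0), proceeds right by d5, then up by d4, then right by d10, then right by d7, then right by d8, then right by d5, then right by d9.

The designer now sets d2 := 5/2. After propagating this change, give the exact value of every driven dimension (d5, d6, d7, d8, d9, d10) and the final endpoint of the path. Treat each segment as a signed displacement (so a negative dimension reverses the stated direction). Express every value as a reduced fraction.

d5 = -103/2
d6 = 41/5
d7 = 201/20
d8 = -206
d9 = 25/3
d10 = -95/2
endpoint = (-20287/60, 14)

Apply edit: d2 := 5/2
  d5 = d1/2 - d4*3 - d2*4 = -103/2
  d6 = d3 + d1/5 = 41/5
  d7 = d3 + d6/4 = 201/20
  d8 = d5*4 = -206
  d9 = 8 + d1/3 = 25/3
  d10 = d5 + d3/2 = -95/2
Walk from origin (0, 0):
  seg 1: right by d5 = -103/2 → (-103/2, 0)
  seg 2: up by d4 = 14 → (-103/2, 14)
  seg 3: right by d10 = -95/2 → (-99, 14)
  seg 4: right by d7 = 201/20 → (-1779/20, 14)
  seg 5: right by d8 = -206 → (-5899/20, 14)
  seg 6: right by d5 = -103/2 → (-6929/20, 14)
  seg 7: right by d9 = 25/3 → (-20287/60, 14)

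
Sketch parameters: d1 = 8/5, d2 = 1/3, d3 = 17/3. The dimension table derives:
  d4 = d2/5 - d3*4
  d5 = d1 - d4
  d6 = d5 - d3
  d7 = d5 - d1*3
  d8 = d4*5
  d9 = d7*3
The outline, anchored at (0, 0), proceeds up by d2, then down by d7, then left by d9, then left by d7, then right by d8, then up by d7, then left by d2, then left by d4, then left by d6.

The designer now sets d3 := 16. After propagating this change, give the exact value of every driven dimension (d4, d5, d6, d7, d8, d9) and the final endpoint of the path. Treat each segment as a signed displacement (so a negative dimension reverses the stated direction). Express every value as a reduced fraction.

Apply edit: d3 := 16
  d4 = d2/5 - d3*4 = -959/15
  d5 = d1 - d4 = 983/15
  d6 = d5 - d3 = 743/15
  d7 = d5 - d1*3 = 911/15
  d8 = d4*5 = -959/3
  d9 = d7*3 = 911/5
Walk from origin (0, 0):
  seg 1: up by d2 = 1/3 → (0, 1/3)
  seg 2: down by d7 = 911/15 → (0, -302/5)
  seg 3: left by d9 = 911/5 → (-911/5, -302/5)
  seg 4: left by d7 = 911/15 → (-3644/15, -302/5)
  seg 5: right by d8 = -959/3 → (-2813/5, -302/5)
  seg 6: up by d7 = 911/15 → (-2813/5, 1/3)
  seg 7: left by d2 = 1/3 → (-8444/15, 1/3)
  seg 8: left by d4 = -959/15 → (-499, 1/3)
  seg 9: left by d6 = 743/15 → (-8228/15, 1/3)

d4 = -959/15
d5 = 983/15
d6 = 743/15
d7 = 911/15
d8 = -959/3
d9 = 911/5
endpoint = (-8228/15, 1/3)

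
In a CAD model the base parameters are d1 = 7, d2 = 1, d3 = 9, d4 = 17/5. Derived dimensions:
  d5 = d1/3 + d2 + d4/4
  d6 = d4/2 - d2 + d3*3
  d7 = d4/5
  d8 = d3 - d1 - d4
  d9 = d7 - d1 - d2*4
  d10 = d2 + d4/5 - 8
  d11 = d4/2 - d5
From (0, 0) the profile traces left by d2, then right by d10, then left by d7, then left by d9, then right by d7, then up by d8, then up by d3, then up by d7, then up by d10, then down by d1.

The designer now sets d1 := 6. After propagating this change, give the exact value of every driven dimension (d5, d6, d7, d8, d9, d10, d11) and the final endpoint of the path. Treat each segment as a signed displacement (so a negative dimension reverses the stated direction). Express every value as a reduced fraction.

Apply edit: d1 := 6
  d5 = d1/3 + d2 + d4/4 = 77/20
  d6 = d4/2 - d2 + d3*3 = 277/10
  d7 = d4/5 = 17/25
  d8 = d3 - d1 - d4 = -2/5
  d9 = d7 - d1 - d2*4 = -233/25
  d10 = d2 + d4/5 - 8 = -158/25
  d11 = d4/2 - d5 = -43/20
Walk from origin (0, 0):
  seg 1: left by d2 = 1 → (-1, 0)
  seg 2: right by d10 = -158/25 → (-183/25, 0)
  seg 3: left by d7 = 17/25 → (-8, 0)
  seg 4: left by d9 = -233/25 → (33/25, 0)
  seg 5: right by d7 = 17/25 → (2, 0)
  seg 6: up by d8 = -2/5 → (2, -2/5)
  seg 7: up by d3 = 9 → (2, 43/5)
  seg 8: up by d7 = 17/25 → (2, 232/25)
  seg 9: up by d10 = -158/25 → (2, 74/25)
  seg 10: down by d1 = 6 → (2, -76/25)

d5 = 77/20
d6 = 277/10
d7 = 17/25
d8 = -2/5
d9 = -233/25
d10 = -158/25
d11 = -43/20
endpoint = (2, -76/25)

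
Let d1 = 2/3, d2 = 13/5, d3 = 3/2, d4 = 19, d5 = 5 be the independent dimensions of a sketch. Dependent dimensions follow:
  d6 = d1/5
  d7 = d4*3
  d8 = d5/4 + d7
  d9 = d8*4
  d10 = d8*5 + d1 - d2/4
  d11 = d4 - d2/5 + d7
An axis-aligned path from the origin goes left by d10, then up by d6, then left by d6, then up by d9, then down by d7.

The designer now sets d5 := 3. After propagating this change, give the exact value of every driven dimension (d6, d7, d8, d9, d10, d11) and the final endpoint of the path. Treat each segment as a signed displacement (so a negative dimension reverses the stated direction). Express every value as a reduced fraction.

Apply edit: d5 := 3
  d6 = d1/5 = 2/15
  d7 = d4*3 = 57
  d8 = d5/4 + d7 = 231/4
  d9 = d8*4 = 231
  d10 = d8*5 + d1 - d2/4 = 8663/30
  d11 = d4 - d2/5 + d7 = 1887/25
Walk from origin (0, 0):
  seg 1: left by d10 = 8663/30 → (-8663/30, 0)
  seg 2: up by d6 = 2/15 → (-8663/30, 2/15)
  seg 3: left by d6 = 2/15 → (-2889/10, 2/15)
  seg 4: up by d9 = 231 → (-2889/10, 3467/15)
  seg 5: down by d7 = 57 → (-2889/10, 2612/15)

d6 = 2/15
d7 = 57
d8 = 231/4
d9 = 231
d10 = 8663/30
d11 = 1887/25
endpoint = (-2889/10, 2612/15)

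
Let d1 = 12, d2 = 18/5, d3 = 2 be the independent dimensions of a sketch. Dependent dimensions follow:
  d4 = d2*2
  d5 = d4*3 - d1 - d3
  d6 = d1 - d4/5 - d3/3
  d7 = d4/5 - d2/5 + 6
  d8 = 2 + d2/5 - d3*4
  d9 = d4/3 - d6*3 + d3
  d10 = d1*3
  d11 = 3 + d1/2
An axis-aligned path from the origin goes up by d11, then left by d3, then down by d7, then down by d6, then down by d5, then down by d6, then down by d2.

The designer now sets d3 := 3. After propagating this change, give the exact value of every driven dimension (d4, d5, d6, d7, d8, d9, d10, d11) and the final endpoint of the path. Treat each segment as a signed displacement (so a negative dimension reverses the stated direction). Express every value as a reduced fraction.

d4 = 36/5
d5 = 33/5
d6 = 239/25
d7 = 168/25
d8 = -232/25
d9 = -582/25
d10 = 36
d11 = 9
endpoint = (-3, -676/25)

Apply edit: d3 := 3
  d4 = d2*2 = 36/5
  d5 = d4*3 - d1 - d3 = 33/5
  d6 = d1 - d4/5 - d3/3 = 239/25
  d7 = d4/5 - d2/5 + 6 = 168/25
  d8 = 2 + d2/5 - d3*4 = -232/25
  d9 = d4/3 - d6*3 + d3 = -582/25
  d10 = d1*3 = 36
  d11 = 3 + d1/2 = 9
Walk from origin (0, 0):
  seg 1: up by d11 = 9 → (0, 9)
  seg 2: left by d3 = 3 → (-3, 9)
  seg 3: down by d7 = 168/25 → (-3, 57/25)
  seg 4: down by d6 = 239/25 → (-3, -182/25)
  seg 5: down by d5 = 33/5 → (-3, -347/25)
  seg 6: down by d6 = 239/25 → (-3, -586/25)
  seg 7: down by d2 = 18/5 → (-3, -676/25)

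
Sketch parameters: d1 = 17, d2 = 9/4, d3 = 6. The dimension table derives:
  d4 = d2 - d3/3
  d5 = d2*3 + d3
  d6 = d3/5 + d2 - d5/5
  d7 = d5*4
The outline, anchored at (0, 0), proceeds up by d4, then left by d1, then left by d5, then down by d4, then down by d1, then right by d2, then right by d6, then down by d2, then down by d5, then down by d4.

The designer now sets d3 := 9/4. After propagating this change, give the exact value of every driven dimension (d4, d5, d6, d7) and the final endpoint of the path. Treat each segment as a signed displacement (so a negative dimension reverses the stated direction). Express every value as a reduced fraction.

Apply edit: d3 := 9/4
  d4 = d2 - d3/3 = 3/2
  d5 = d2*3 + d3 = 9
  d6 = d3/5 + d2 - d5/5 = 9/10
  d7 = d5*4 = 36
Walk from origin (0, 0):
  seg 1: up by d4 = 3/2 → (0, 3/2)
  seg 2: left by d1 = 17 → (-17, 3/2)
  seg 3: left by d5 = 9 → (-26, 3/2)
  seg 4: down by d4 = 3/2 → (-26, 0)
  seg 5: down by d1 = 17 → (-26, -17)
  seg 6: right by d2 = 9/4 → (-95/4, -17)
  seg 7: right by d6 = 9/10 → (-457/20, -17)
  seg 8: down by d2 = 9/4 → (-457/20, -77/4)
  seg 9: down by d5 = 9 → (-457/20, -113/4)
  seg 10: down by d4 = 3/2 → (-457/20, -119/4)

d4 = 3/2
d5 = 9
d6 = 9/10
d7 = 36
endpoint = (-457/20, -119/4)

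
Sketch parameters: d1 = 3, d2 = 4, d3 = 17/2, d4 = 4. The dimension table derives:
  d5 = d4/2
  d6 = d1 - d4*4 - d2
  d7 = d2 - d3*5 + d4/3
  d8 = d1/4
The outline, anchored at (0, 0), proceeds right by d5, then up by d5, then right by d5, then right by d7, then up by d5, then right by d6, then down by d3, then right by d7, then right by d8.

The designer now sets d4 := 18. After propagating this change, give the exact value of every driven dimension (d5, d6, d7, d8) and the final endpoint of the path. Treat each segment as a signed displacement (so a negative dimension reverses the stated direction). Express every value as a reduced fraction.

Apply edit: d4 := 18
  d5 = d4/2 = 9
  d6 = d1 - d4*4 - d2 = -73
  d7 = d2 - d3*5 + d4/3 = -65/2
  d8 = d1/4 = 3/4
Walk from origin (0, 0):
  seg 1: right by d5 = 9 → (9, 0)
  seg 2: up by d5 = 9 → (9, 9)
  seg 3: right by d5 = 9 → (18, 9)
  seg 4: right by d7 = -65/2 → (-29/2, 9)
  seg 5: up by d5 = 9 → (-29/2, 18)
  seg 6: right by d6 = -73 → (-175/2, 18)
  seg 7: down by d3 = 17/2 → (-175/2, 19/2)
  seg 8: right by d7 = -65/2 → (-120, 19/2)
  seg 9: right by d8 = 3/4 → (-477/4, 19/2)

d5 = 9
d6 = -73
d7 = -65/2
d8 = 3/4
endpoint = (-477/4, 19/2)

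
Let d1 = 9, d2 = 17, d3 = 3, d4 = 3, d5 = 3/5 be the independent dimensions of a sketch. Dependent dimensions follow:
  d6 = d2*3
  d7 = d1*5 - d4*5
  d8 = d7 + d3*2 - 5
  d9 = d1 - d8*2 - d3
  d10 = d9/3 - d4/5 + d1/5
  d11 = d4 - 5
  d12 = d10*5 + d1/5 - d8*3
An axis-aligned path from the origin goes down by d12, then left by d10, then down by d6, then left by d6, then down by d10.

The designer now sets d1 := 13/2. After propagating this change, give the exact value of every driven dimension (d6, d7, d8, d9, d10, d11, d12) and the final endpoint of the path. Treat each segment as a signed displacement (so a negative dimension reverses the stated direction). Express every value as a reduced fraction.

d6 = 51
d7 = 35/2
d8 = 37/2
d9 = -67/2
d10 = -157/15
d11 = -2
d12 = -1598/15
endpoint = (-608/15, 66)

Apply edit: d1 := 13/2
  d6 = d2*3 = 51
  d7 = d1*5 - d4*5 = 35/2
  d8 = d7 + d3*2 - 5 = 37/2
  d9 = d1 - d8*2 - d3 = -67/2
  d10 = d9/3 - d4/5 + d1/5 = -157/15
  d11 = d4 - 5 = -2
  d12 = d10*5 + d1/5 - d8*3 = -1598/15
Walk from origin (0, 0):
  seg 1: down by d12 = -1598/15 → (0, 1598/15)
  seg 2: left by d10 = -157/15 → (157/15, 1598/15)
  seg 3: down by d6 = 51 → (157/15, 833/15)
  seg 4: left by d6 = 51 → (-608/15, 833/15)
  seg 5: down by d10 = -157/15 → (-608/15, 66)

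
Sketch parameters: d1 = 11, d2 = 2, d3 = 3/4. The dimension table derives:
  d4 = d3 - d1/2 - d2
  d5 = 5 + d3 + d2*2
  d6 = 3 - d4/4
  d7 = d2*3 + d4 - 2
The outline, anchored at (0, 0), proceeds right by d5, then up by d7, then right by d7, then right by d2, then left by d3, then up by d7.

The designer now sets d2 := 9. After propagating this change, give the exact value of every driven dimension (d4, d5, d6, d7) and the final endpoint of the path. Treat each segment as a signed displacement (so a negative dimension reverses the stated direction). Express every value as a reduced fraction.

d4 = -55/4
d5 = 95/4
d6 = 103/16
d7 = 45/4
endpoint = (173/4, 45/2)

Apply edit: d2 := 9
  d4 = d3 - d1/2 - d2 = -55/4
  d5 = 5 + d3 + d2*2 = 95/4
  d6 = 3 - d4/4 = 103/16
  d7 = d2*3 + d4 - 2 = 45/4
Walk from origin (0, 0):
  seg 1: right by d5 = 95/4 → (95/4, 0)
  seg 2: up by d7 = 45/4 → (95/4, 45/4)
  seg 3: right by d7 = 45/4 → (35, 45/4)
  seg 4: right by d2 = 9 → (44, 45/4)
  seg 5: left by d3 = 3/4 → (173/4, 45/4)
  seg 6: up by d7 = 45/4 → (173/4, 45/2)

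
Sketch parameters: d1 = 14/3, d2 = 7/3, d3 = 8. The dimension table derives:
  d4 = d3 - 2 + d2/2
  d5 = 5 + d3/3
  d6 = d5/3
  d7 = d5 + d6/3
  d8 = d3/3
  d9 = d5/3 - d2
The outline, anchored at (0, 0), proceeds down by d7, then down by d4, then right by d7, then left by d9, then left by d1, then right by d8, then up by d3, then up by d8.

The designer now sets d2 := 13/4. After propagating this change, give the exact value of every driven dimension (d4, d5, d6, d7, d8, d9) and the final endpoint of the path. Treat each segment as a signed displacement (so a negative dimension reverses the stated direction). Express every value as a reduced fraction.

Apply edit: d2 := 13/4
  d4 = d3 - 2 + d2/2 = 61/8
  d5 = 5 + d3/3 = 23/3
  d6 = d5/3 = 23/9
  d7 = d5 + d6/3 = 230/27
  d8 = d3/3 = 8/3
  d9 = d5/3 - d2 = -25/36
Walk from origin (0, 0):
  seg 1: down by d7 = 230/27 → (0, -230/27)
  seg 2: down by d4 = 61/8 → (0, -3487/216)
  seg 3: right by d7 = 230/27 → (230/27, -3487/216)
  seg 4: left by d9 = -25/36 → (995/108, -3487/216)
  seg 5: left by d1 = 14/3 → (491/108, -3487/216)
  seg 6: right by d8 = 8/3 → (779/108, -3487/216)
  seg 7: up by d3 = 8 → (779/108, -1759/216)
  seg 8: up by d8 = 8/3 → (779/108, -1183/216)

d4 = 61/8
d5 = 23/3
d6 = 23/9
d7 = 230/27
d8 = 8/3
d9 = -25/36
endpoint = (779/108, -1183/216)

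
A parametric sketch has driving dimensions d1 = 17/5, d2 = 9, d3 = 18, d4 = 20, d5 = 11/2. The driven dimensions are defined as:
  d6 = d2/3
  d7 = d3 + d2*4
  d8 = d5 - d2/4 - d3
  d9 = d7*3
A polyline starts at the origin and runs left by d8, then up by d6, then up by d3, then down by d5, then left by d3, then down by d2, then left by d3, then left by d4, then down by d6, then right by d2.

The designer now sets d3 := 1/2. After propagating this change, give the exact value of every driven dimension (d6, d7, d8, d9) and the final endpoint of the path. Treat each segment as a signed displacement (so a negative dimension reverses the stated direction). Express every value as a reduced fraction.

Apply edit: d3 := 1/2
  d6 = d2/3 = 3
  d7 = d3 + d2*4 = 73/2
  d8 = d5 - d2/4 - d3 = 11/4
  d9 = d7*3 = 219/2
Walk from origin (0, 0):
  seg 1: left by d8 = 11/4 → (-11/4, 0)
  seg 2: up by d6 = 3 → (-11/4, 3)
  seg 3: up by d3 = 1/2 → (-11/4, 7/2)
  seg 4: down by d5 = 11/2 → (-11/4, -2)
  seg 5: left by d3 = 1/2 → (-13/4, -2)
  seg 6: down by d2 = 9 → (-13/4, -11)
  seg 7: left by d3 = 1/2 → (-15/4, -11)
  seg 8: left by d4 = 20 → (-95/4, -11)
  seg 9: down by d6 = 3 → (-95/4, -14)
  seg 10: right by d2 = 9 → (-59/4, -14)

d6 = 3
d7 = 73/2
d8 = 11/4
d9 = 219/2
endpoint = (-59/4, -14)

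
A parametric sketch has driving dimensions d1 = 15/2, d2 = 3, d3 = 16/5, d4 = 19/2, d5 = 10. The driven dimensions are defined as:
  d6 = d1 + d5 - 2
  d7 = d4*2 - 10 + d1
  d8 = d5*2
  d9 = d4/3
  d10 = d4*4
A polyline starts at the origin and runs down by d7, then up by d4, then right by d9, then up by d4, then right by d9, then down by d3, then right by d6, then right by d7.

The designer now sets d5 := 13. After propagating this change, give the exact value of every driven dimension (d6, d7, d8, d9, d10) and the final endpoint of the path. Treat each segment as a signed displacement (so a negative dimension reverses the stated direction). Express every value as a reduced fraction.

d6 = 37/2
d7 = 33/2
d8 = 26
d9 = 19/6
d10 = 38
endpoint = (124/3, -7/10)

Apply edit: d5 := 13
  d6 = d1 + d5 - 2 = 37/2
  d7 = d4*2 - 10 + d1 = 33/2
  d8 = d5*2 = 26
  d9 = d4/3 = 19/6
  d10 = d4*4 = 38
Walk from origin (0, 0):
  seg 1: down by d7 = 33/2 → (0, -33/2)
  seg 2: up by d4 = 19/2 → (0, -7)
  seg 3: right by d9 = 19/6 → (19/6, -7)
  seg 4: up by d4 = 19/2 → (19/6, 5/2)
  seg 5: right by d9 = 19/6 → (19/3, 5/2)
  seg 6: down by d3 = 16/5 → (19/3, -7/10)
  seg 7: right by d6 = 37/2 → (149/6, -7/10)
  seg 8: right by d7 = 33/2 → (124/3, -7/10)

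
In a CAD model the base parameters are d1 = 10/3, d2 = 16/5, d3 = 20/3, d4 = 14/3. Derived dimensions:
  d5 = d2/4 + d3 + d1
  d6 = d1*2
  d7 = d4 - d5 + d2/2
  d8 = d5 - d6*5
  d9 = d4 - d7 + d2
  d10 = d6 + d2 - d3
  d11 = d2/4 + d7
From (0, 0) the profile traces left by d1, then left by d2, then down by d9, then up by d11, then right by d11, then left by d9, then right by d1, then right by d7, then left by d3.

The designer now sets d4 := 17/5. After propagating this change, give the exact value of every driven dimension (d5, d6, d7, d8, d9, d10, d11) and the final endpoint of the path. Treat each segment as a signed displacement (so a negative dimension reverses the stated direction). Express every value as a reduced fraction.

d5 = 54/5
d6 = 20/3
d7 = -29/5
d8 = -338/15
d9 = 62/5
d10 = 16/5
d11 = -5
endpoint = (-496/15, -87/5)

Apply edit: d4 := 17/5
  d5 = d2/4 + d3 + d1 = 54/5
  d6 = d1*2 = 20/3
  d7 = d4 - d5 + d2/2 = -29/5
  d8 = d5 - d6*5 = -338/15
  d9 = d4 - d7 + d2 = 62/5
  d10 = d6 + d2 - d3 = 16/5
  d11 = d2/4 + d7 = -5
Walk from origin (0, 0):
  seg 1: left by d1 = 10/3 → (-10/3, 0)
  seg 2: left by d2 = 16/5 → (-98/15, 0)
  seg 3: down by d9 = 62/5 → (-98/15, -62/5)
  seg 4: up by d11 = -5 → (-98/15, -87/5)
  seg 5: right by d11 = -5 → (-173/15, -87/5)
  seg 6: left by d9 = 62/5 → (-359/15, -87/5)
  seg 7: right by d1 = 10/3 → (-103/5, -87/5)
  seg 8: right by d7 = -29/5 → (-132/5, -87/5)
  seg 9: left by d3 = 20/3 → (-496/15, -87/5)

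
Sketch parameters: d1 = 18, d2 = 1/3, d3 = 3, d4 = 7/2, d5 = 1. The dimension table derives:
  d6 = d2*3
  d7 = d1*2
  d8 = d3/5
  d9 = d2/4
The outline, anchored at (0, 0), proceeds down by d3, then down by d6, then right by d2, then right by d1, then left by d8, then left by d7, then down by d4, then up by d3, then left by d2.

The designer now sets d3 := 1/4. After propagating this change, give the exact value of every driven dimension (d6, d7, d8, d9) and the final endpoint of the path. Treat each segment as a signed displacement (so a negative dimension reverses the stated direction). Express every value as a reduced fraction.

Apply edit: d3 := 1/4
  d6 = d2*3 = 1
  d7 = d1*2 = 36
  d8 = d3/5 = 1/20
  d9 = d2/4 = 1/12
Walk from origin (0, 0):
  seg 1: down by d3 = 1/4 → (0, -1/4)
  seg 2: down by d6 = 1 → (0, -5/4)
  seg 3: right by d2 = 1/3 → (1/3, -5/4)
  seg 4: right by d1 = 18 → (55/3, -5/4)
  seg 5: left by d8 = 1/20 → (1097/60, -5/4)
  seg 6: left by d7 = 36 → (-1063/60, -5/4)
  seg 7: down by d4 = 7/2 → (-1063/60, -19/4)
  seg 8: up by d3 = 1/4 → (-1063/60, -9/2)
  seg 9: left by d2 = 1/3 → (-361/20, -9/2)

d6 = 1
d7 = 36
d8 = 1/20
d9 = 1/12
endpoint = (-361/20, -9/2)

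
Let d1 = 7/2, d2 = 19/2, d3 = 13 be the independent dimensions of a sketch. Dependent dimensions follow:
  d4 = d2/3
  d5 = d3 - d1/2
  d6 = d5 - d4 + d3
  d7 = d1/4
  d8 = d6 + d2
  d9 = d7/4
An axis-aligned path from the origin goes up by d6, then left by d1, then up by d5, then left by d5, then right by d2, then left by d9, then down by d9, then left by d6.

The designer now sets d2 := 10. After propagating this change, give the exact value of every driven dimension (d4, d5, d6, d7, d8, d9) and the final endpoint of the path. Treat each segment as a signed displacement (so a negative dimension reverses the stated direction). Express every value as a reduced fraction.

d4 = 10/3
d5 = 45/4
d6 = 251/12
d7 = 7/8
d8 = 371/12
d9 = 7/32
endpoint = (-2485/96, 3067/96)

Apply edit: d2 := 10
  d4 = d2/3 = 10/3
  d5 = d3 - d1/2 = 45/4
  d6 = d5 - d4 + d3 = 251/12
  d7 = d1/4 = 7/8
  d8 = d6 + d2 = 371/12
  d9 = d7/4 = 7/32
Walk from origin (0, 0):
  seg 1: up by d6 = 251/12 → (0, 251/12)
  seg 2: left by d1 = 7/2 → (-7/2, 251/12)
  seg 3: up by d5 = 45/4 → (-7/2, 193/6)
  seg 4: left by d5 = 45/4 → (-59/4, 193/6)
  seg 5: right by d2 = 10 → (-19/4, 193/6)
  seg 6: left by d9 = 7/32 → (-159/32, 193/6)
  seg 7: down by d9 = 7/32 → (-159/32, 3067/96)
  seg 8: left by d6 = 251/12 → (-2485/96, 3067/96)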